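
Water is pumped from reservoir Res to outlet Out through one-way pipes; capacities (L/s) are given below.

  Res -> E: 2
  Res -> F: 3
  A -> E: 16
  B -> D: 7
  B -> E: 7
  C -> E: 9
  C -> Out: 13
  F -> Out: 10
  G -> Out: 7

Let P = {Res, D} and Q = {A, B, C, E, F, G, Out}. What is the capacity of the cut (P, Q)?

Edges leaving {Res, D}: Res→E (2), Res→F (3).
Cut capacity = 2 + 3 = 5.

5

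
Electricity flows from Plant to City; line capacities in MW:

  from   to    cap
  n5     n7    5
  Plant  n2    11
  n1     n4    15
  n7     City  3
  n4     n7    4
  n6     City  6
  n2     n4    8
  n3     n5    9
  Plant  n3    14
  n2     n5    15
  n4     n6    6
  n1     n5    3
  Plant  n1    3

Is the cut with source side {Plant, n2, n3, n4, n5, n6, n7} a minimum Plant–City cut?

Given cut capacity: 3 + 6 + 3 = 12.
Augment Plant→n1→n4→n6→City: bottleneck 3, flow now 3.
Augment Plant→n2→n4→n6→City: bottleneck 3, flow now 6.
Augment Plant→n2→n4→n7→City: bottleneck 3, flow now 9.
No augmenting path remains; maximum flow = 9.
In the residual graph, reachable from Plant: {Plant, n1, n2, n3, n4, n5, n7}.
Min-cut edges: n4→n6 (6), n7→City (3); capacity 6 + 3 = 9.
Cut capacity 12 exceeds the max flow 9, so it is not minimum.

No — its capacity is 12, but the minimum cut has capacity 9.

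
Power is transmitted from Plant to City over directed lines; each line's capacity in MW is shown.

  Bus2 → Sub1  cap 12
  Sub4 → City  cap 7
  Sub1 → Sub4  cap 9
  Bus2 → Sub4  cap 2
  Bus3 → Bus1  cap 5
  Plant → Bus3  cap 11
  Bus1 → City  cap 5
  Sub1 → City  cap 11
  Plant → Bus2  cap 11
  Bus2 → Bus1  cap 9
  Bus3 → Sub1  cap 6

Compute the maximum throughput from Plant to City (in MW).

Augment Plant→Bus3→Bus1→City: bottleneck 5, flow now 5.
Augment Plant→Bus3→Sub1→City: bottleneck 6, flow now 11.
Augment Plant→Bus2→Sub4→City: bottleneck 2, flow now 13.
Augment Plant→Bus2→Sub1→City: bottleneck 5, flow now 18.
Augment Plant→Bus2→Sub1→Sub4→City: bottleneck 4, flow now 22.
No augmenting path remains; maximum flow = 22.
In the residual graph, reachable from Plant: {Plant}.
Min-cut edges: Plant→Bus3 (11), Plant→Bus2 (11); capacity 11 + 11 = 22.
This cut is saturated, so no flow can exceed 22.

22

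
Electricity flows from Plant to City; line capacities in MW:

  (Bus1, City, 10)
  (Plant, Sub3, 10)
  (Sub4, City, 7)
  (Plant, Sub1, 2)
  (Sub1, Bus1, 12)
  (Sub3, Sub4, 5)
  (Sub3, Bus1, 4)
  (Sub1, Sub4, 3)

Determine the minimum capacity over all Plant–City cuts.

11

Augment Plant→Sub1→Sub4→City: bottleneck 2, flow now 2.
Augment Plant→Sub3→Sub4→City: bottleneck 5, flow now 7.
Augment Plant→Sub3→Bus1→City: bottleneck 4, flow now 11.
No augmenting path remains; maximum flow = 11.
By max-flow min-cut, the minimum cut capacity equals the max flow.
In the residual graph, reachable from Plant: {Plant, Sub3}.
Min-cut edges: Plant→Sub1 (2), Sub3→Sub4 (5), Sub3→Bus1 (4); capacity 2 + 5 + 4 = 11.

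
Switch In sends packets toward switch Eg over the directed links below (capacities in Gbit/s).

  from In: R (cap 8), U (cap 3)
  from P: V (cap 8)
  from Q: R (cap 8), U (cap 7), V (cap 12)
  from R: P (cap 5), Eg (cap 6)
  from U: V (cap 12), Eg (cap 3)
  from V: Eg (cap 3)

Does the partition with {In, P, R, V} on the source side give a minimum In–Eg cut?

No — its capacity is 12, but the minimum cut has capacity 11.

Given cut capacity: 3 + 6 + 3 = 12.
Augment In→R→Eg: bottleneck 6, flow now 6.
Augment In→U→Eg: bottleneck 3, flow now 9.
Augment In→R→P→V→Eg: bottleneck 2, flow now 11.
No augmenting path remains; maximum flow = 11.
In the residual graph, reachable from In: {In}.
Min-cut edges: In→R (8), In→U (3); capacity 8 + 3 = 11.
Cut capacity 12 exceeds the max flow 11, so it is not minimum.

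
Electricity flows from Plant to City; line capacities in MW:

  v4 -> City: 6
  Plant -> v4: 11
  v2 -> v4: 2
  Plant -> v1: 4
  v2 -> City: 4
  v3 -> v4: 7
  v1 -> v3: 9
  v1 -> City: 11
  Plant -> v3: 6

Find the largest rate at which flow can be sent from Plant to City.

Augment Plant→v1→City: bottleneck 4, flow now 4.
Augment Plant→v4→City: bottleneck 6, flow now 10.
No augmenting path remains; maximum flow = 10.
In the residual graph, reachable from Plant: {Plant, v3, v4}.
Min-cut edges: Plant→v1 (4), v4→City (6); capacity 4 + 6 = 10.
This cut is saturated, so no flow can exceed 10.

10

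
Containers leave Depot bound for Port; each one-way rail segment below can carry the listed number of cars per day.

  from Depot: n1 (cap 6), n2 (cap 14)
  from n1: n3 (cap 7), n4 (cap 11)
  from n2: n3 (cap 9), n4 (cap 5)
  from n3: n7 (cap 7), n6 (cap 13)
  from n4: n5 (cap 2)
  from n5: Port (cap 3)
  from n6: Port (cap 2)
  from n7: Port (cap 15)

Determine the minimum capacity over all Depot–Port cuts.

11

Augment Depot→n1→n3→n6→Port: bottleneck 2, flow now 2.
Augment Depot→n1→n3→n7→Port: bottleneck 4, flow now 6.
Augment Depot→n2→n3→n7→Port: bottleneck 3, flow now 9.
Augment Depot→n2→n4→n5→Port: bottleneck 2, flow now 11.
No augmenting path remains; maximum flow = 11.
By max-flow min-cut, the minimum cut capacity equals the max flow.
In the residual graph, reachable from Depot: {Depot, n1, n2, n3, n4, n6}.
Min-cut edges: n3→n7 (7), n4→n5 (2), n6→Port (2); capacity 7 + 2 + 2 = 11.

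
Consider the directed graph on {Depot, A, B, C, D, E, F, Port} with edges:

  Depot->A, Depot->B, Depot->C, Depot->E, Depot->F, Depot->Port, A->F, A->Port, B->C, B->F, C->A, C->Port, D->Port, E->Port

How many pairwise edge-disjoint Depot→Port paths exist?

4

Assign every edge capacity 1; by Menger, the answer equals the max flow.
Path Depot→Port (+1); total 1.
Path Depot→A→Port (+1); total 2.
Path Depot→C→Port (+1); total 3.
Path Depot→E→Port (+1); total 4.
No residual Depot→Port path; max flow = 4.
Certifying cut of size 4: {A→Port, C→Port, Depot→E, Depot→Port}.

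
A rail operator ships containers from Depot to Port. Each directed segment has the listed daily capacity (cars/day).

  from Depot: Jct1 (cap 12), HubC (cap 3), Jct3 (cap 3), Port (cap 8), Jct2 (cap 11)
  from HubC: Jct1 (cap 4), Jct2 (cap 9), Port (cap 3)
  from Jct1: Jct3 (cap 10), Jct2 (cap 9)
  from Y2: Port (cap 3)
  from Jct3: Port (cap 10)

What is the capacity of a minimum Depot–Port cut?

21

Augment Depot→Port: bottleneck 8, flow now 8.
Augment Depot→HubC→Port: bottleneck 3, flow now 11.
Augment Depot→Jct3→Port: bottleneck 3, flow now 14.
Augment Depot→Jct1→Jct3→Port: bottleneck 7, flow now 21.
No augmenting path remains; maximum flow = 21.
By max-flow min-cut, the minimum cut capacity equals the max flow.
In the residual graph, reachable from Depot: {Depot, Jct1, Jct3, Jct2}.
Min-cut edges: Depot→HubC (3), Depot→Port (8), Jct3→Port (10); capacity 3 + 8 + 10 = 21.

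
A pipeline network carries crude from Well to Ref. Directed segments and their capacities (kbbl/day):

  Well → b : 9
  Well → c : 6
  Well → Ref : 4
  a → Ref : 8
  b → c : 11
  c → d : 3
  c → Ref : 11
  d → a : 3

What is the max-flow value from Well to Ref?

18

Augment Well→Ref: bottleneck 4, flow now 4.
Augment Well→c→Ref: bottleneck 6, flow now 10.
Augment Well→b→c→Ref: bottleneck 5, flow now 15.
Augment Well→b→c→d→a→Ref: bottleneck 3, flow now 18.
No augmenting path remains; maximum flow = 18.
In the residual graph, reachable from Well: {Well, b, c}.
Min-cut edges: Well→Ref (4), c→d (3), c→Ref (11); capacity 4 + 3 + 11 = 18.
This cut is saturated, so no flow can exceed 18.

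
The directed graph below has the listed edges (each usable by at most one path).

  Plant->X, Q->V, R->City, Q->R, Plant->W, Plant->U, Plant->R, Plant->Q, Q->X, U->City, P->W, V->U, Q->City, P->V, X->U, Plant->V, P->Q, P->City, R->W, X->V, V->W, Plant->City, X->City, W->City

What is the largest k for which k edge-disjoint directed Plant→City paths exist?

Assign every edge capacity 1; by Menger, the answer equals the max flow.
Path Plant→City (+1); total 1.
Path Plant→Q→City (+1); total 2.
Path Plant→R→City (+1); total 3.
Path Plant→U→City (+1); total 4.
Path Plant→W→City (+1); total 5.
Path Plant→X→City (+1); total 6.
No residual Plant→City path; max flow = 6.
Certifying cut of size 6: {Plant→City, Plant→Q, Plant→R, Plant→X, U→City, W→City}.

6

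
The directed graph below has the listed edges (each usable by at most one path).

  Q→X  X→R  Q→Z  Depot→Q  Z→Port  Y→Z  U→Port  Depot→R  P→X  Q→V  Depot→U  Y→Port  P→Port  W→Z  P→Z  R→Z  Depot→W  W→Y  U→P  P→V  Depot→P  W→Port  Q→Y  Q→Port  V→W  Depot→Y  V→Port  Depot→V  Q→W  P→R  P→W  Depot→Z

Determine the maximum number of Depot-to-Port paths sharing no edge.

Assign every edge capacity 1; by Menger, the answer equals the max flow.
Path Depot→P→Port (+1); total 1.
Path Depot→Q→Port (+1); total 2.
Path Depot→U→Port (+1); total 3.
Path Depot→V→Port (+1); total 4.
Path Depot→W→Port (+1); total 5.
Path Depot→Y→Port (+1); total 6.
Path Depot→Z→Port (+1); total 7.
No residual Depot→Port path; max flow = 7.
Certifying cut of size 7: {Depot→P, Depot→Q, Depot→U, Depot→V, Depot→W, Depot→Y, Z→Port}.

7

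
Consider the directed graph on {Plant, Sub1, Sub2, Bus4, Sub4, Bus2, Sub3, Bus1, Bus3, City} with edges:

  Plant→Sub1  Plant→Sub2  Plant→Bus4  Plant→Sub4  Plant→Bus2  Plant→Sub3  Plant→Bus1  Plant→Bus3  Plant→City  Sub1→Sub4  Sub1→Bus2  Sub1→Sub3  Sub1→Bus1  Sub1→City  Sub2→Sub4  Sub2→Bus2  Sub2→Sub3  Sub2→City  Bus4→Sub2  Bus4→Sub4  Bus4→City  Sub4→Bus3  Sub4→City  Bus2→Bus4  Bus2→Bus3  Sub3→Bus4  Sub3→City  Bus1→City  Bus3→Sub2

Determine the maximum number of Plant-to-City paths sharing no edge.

Assign every edge capacity 1; by Menger, the answer equals the max flow.
Path Plant→City (+1); total 1.
Path Plant→Sub1→City (+1); total 2.
Path Plant→Sub2→City (+1); total 3.
Path Plant→Bus4→City (+1); total 4.
Path Plant→Sub4→City (+1); total 5.
Path Plant→Sub3→City (+1); total 6.
Path Plant→Bus1→City (+1); total 7.
No residual Plant→City path; max flow = 7.
Certifying cut of size 7: {Bus4→City, Plant→Bus1, Plant→City, Plant→Sub1, Sub2→City, Sub3→City, Sub4→City}.

7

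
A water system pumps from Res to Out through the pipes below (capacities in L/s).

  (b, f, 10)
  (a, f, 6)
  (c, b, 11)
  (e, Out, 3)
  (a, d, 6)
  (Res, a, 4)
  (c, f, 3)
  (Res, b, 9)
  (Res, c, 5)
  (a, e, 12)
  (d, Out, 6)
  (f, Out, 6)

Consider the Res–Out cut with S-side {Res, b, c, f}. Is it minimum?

Yes — it is a minimum cut (capacity 10).

Given cut capacity: 4 + 6 = 10.
Augment Res→a→d→Out: bottleneck 4, flow now 4.
Augment Res→b→f→Out: bottleneck 6, flow now 10.
No augmenting path remains; maximum flow = 10.
Cut capacity 10 equals the max flow, so it is a minimum cut.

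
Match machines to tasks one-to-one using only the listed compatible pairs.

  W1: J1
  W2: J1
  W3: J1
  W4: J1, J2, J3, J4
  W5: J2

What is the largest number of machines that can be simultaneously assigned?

Unit-capacity flow: source→left, listed edges, right→sink; max matching = max flow.
Augmenting path W1→J1 (+1); matched 1.
Augmenting path W4→J2 (+1); matched 2.
Augmenting path W5→J2→W4→J3 (+1); matched 3.
No augmenting path remains; maximum matching = 3.
König certificate: {W4, W5, J1} is a vertex cover of size 3 (every listed pair touches it), so no matching can be larger.

3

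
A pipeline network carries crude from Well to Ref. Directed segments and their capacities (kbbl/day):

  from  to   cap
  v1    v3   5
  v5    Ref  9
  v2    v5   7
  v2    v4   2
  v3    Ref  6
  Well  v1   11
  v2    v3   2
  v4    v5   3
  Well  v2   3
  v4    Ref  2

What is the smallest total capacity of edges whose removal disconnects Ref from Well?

Augment Well→v1→v3→Ref: bottleneck 5, flow now 5.
Augment Well→v2→v3→Ref: bottleneck 1, flow now 6.
Augment Well→v2→v4→Ref: bottleneck 2, flow now 8.
No augmenting path remains; maximum flow = 8.
By max-flow min-cut, the minimum cut capacity equals the max flow.
In the residual graph, reachable from Well: {Well, v1}.
Min-cut edges: Well→v2 (3), v1→v3 (5); capacity 3 + 5 = 8.

8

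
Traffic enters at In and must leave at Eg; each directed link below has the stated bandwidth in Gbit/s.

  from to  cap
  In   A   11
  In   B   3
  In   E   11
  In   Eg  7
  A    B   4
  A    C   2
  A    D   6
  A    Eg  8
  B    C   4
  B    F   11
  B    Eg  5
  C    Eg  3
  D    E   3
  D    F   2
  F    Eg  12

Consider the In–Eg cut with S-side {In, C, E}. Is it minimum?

No — its capacity is 24, but the minimum cut has capacity 21.

Given cut capacity: 11 + 3 + 7 + 3 = 24.
Augment In→Eg: bottleneck 7, flow now 7.
Augment In→A→Eg: bottleneck 8, flow now 15.
Augment In→B→Eg: bottleneck 3, flow now 18.
Augment In→A→B→Eg: bottleneck 2, flow now 20.
Augment In→A→C→Eg: bottleneck 1, flow now 21.
No augmenting path remains; maximum flow = 21.
In the residual graph, reachable from In: {In, E}.
Min-cut edges: In→A (11), In→B (3), In→Eg (7); capacity 11 + 3 + 7 = 21.
Cut capacity 24 exceeds the max flow 21, so it is not minimum.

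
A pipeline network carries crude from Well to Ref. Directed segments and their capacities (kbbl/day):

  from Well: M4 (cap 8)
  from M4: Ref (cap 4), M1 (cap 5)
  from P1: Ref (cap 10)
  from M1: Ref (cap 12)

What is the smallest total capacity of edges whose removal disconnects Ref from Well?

Augment Well→M4→Ref: bottleneck 4, flow now 4.
Augment Well→M4→M1→Ref: bottleneck 4, flow now 8.
No augmenting path remains; maximum flow = 8.
By max-flow min-cut, the minimum cut capacity equals the max flow.
In the residual graph, reachable from Well: {Well}.
Min-cut edges: Well→M4 (8); capacity 8 = 8.

8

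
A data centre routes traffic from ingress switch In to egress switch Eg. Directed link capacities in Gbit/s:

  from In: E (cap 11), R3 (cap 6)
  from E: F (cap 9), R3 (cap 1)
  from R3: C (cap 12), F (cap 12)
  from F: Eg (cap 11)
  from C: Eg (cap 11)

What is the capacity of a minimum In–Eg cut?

Augment In→E→F→Eg: bottleneck 9, flow now 9.
Augment In→R3→F→Eg: bottleneck 2, flow now 11.
Augment In→R3→C→Eg: bottleneck 4, flow now 15.
Augment In→E→R3→C→Eg: bottleneck 1, flow now 16.
No augmenting path remains; maximum flow = 16.
By max-flow min-cut, the minimum cut capacity equals the max flow.
In the residual graph, reachable from In: {In, E}.
Min-cut edges: In→R3 (6), E→R3 (1), E→F (9); capacity 6 + 1 + 9 = 16.

16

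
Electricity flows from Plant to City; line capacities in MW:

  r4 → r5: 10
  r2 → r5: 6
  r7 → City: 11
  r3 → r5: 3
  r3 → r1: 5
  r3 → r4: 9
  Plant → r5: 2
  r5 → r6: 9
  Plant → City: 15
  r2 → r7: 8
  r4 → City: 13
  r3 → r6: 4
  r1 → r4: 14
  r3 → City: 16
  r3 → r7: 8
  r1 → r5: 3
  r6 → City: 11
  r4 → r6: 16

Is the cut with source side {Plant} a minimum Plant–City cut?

Yes — it is a minimum cut (capacity 17).

Given cut capacity: 2 + 15 = 17.
Augment Plant→City: bottleneck 15, flow now 15.
Augment Plant→r5→r6→City: bottleneck 2, flow now 17.
No augmenting path remains; maximum flow = 17.
Cut capacity 17 equals the max flow, so it is a minimum cut.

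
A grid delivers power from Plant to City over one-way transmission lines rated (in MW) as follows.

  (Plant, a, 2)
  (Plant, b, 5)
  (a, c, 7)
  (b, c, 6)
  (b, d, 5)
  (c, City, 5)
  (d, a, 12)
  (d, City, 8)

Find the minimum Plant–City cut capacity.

7

Augment Plant→a→c→City: bottleneck 2, flow now 2.
Augment Plant→b→c→City: bottleneck 3, flow now 5.
Augment Plant→b→d→City: bottleneck 2, flow now 7.
No augmenting path remains; maximum flow = 7.
By max-flow min-cut, the minimum cut capacity equals the max flow.
In the residual graph, reachable from Plant: {Plant}.
Min-cut edges: Plant→a (2), Plant→b (5); capacity 2 + 5 = 7.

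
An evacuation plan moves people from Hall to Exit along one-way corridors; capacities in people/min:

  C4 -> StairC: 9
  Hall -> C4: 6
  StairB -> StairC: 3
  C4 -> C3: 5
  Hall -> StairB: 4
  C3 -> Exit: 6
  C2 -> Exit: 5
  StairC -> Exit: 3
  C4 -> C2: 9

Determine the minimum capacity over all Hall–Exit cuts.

Augment Hall→StairB→StairC→Exit: bottleneck 3, flow now 3.
Augment Hall→C4→C2→Exit: bottleneck 5, flow now 8.
Augment Hall→C4→C3→Exit: bottleneck 1, flow now 9.
No augmenting path remains; maximum flow = 9.
By max-flow min-cut, the minimum cut capacity equals the max flow.
In the residual graph, reachable from Hall: {Hall, StairB}.
Min-cut edges: Hall→C4 (6), StairB→StairC (3); capacity 6 + 3 = 9.

9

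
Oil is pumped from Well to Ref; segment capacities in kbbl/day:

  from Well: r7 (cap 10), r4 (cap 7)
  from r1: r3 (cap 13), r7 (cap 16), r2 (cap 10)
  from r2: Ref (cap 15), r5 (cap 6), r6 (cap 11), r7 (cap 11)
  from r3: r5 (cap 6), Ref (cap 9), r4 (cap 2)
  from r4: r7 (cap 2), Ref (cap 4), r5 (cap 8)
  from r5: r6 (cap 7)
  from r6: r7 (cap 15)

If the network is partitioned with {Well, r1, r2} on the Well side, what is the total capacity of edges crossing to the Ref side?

89

Edges leaving {Well, r1, r2}: Well→r4 (7), Well→r7 (10), r1→r3 (13), r1→r7 (16), r2→r5 (6), r2→r6 (11), r2→r7 (11), r2→Ref (15).
Cut capacity = 7 + 10 + 13 + 16 + 6 + 11 + 11 + 15 = 89.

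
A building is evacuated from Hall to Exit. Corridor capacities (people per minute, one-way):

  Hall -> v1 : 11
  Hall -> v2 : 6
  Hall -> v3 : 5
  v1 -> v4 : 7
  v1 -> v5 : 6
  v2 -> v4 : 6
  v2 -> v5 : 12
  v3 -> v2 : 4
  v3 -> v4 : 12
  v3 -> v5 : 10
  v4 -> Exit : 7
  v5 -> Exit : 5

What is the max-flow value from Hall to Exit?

12

Augment Hall→v1→v4→Exit: bottleneck 7, flow now 7.
Augment Hall→v1→v5→Exit: bottleneck 4, flow now 11.
Augment Hall→v2→v5→Exit: bottleneck 1, flow now 12.
No augmenting path remains; maximum flow = 12.
In the residual graph, reachable from Hall: {Hall, v1, v2, v3, v4, v5}.
Min-cut edges: v4→Exit (7), v5→Exit (5); capacity 7 + 5 = 12.
This cut is saturated, so no flow can exceed 12.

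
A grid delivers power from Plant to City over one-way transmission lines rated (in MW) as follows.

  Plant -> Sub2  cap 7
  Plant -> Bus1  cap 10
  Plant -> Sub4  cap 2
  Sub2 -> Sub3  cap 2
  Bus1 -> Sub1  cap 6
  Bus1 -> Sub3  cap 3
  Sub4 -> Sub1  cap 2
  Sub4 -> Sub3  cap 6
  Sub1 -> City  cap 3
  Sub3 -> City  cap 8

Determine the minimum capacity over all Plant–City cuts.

Augment Plant→Sub2→Sub3→City: bottleneck 2, flow now 2.
Augment Plant→Bus1→Sub1→City: bottleneck 3, flow now 5.
Augment Plant→Bus1→Sub3→City: bottleneck 3, flow now 8.
Augment Plant→Sub4→Sub3→City: bottleneck 2, flow now 10.
No augmenting path remains; maximum flow = 10.
By max-flow min-cut, the minimum cut capacity equals the max flow.
In the residual graph, reachable from Plant: {Plant, Sub2, Bus1, Sub1}.
Min-cut edges: Plant→Sub4 (2), Sub2→Sub3 (2), Bus1→Sub3 (3), Sub1→City (3); capacity 2 + 2 + 3 + 3 = 10.

10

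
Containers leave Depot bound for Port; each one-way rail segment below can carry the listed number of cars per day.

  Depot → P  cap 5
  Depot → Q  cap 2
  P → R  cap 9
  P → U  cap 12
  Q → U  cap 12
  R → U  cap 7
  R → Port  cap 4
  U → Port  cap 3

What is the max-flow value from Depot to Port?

Augment Depot→P→R→Port: bottleneck 4, flow now 4.
Augment Depot→P→U→Port: bottleneck 1, flow now 5.
Augment Depot→Q→U→Port: bottleneck 2, flow now 7.
No augmenting path remains; maximum flow = 7.
In the residual graph, reachable from Depot: {Depot}.
Min-cut edges: Depot→P (5), Depot→Q (2); capacity 5 + 2 = 7.
This cut is saturated, so no flow can exceed 7.

7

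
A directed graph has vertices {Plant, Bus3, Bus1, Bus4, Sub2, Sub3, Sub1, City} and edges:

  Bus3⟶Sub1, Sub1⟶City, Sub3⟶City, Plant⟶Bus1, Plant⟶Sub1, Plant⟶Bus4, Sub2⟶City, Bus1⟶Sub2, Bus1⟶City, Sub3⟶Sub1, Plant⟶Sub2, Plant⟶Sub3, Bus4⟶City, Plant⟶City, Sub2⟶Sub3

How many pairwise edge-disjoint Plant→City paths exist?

6

Assign every edge capacity 1; by Menger, the answer equals the max flow.
Path Plant→City (+1); total 1.
Path Plant→Bus1→City (+1); total 2.
Path Plant→Bus4→City (+1); total 3.
Path Plant→Sub2→City (+1); total 4.
Path Plant→Sub3→City (+1); total 5.
Path Plant→Sub1→City (+1); total 6.
No residual Plant→City path; max flow = 6.
Certifying cut of size 6: {Plant→Bus1, Plant→Bus4, Plant→City, Plant→Sub1, Plant→Sub2, Plant→Sub3}.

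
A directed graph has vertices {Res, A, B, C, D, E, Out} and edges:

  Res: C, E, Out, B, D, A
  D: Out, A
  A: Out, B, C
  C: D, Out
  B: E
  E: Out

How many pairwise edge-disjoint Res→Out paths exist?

5

Assign every edge capacity 1; by Menger, the answer equals the max flow.
Path Res→Out (+1); total 1.
Path Res→A→Out (+1); total 2.
Path Res→C→Out (+1); total 3.
Path Res→D→Out (+1); total 4.
Path Res→E→Out (+1); total 5.
No residual Res→Out path; max flow = 5.
Certifying cut of size 5: {E→Out, Res→A, Res→C, Res→D, Res→Out}.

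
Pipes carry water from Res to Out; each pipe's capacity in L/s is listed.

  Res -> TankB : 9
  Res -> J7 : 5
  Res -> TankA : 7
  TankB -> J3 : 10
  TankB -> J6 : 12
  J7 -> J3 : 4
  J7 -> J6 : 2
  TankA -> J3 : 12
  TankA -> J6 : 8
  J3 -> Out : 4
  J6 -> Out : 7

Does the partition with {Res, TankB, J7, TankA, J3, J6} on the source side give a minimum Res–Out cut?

Yes — it is a minimum cut (capacity 11).

Given cut capacity: 4 + 7 = 11.
Augment Res→TankB→J3→Out: bottleneck 4, flow now 4.
Augment Res→TankB→J6→Out: bottleneck 5, flow now 9.
Augment Res→J7→J6→Out: bottleneck 2, flow now 11.
No augmenting path remains; maximum flow = 11.
Cut capacity 11 equals the max flow, so it is a minimum cut.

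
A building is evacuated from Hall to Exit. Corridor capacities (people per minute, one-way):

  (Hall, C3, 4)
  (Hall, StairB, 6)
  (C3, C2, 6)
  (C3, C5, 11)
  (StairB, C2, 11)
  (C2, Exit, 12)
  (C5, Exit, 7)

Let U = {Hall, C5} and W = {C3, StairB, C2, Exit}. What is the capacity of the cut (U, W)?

17

Edges leaving {Hall, C5}: Hall→C3 (4), Hall→StairB (6), C5→Exit (7).
Cut capacity = 4 + 6 + 7 = 17.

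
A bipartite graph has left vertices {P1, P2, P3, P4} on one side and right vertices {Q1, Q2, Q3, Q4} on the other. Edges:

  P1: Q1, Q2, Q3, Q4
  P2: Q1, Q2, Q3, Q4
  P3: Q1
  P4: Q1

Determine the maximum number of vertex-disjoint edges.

3

Unit-capacity flow: source→left, listed edges, right→sink; max matching = max flow.
Augmenting path P1→Q1 (+1); matched 1.
Augmenting path P2→Q2 (+1); matched 2.
Augmenting path P3→Q1→P1→Q3 (+1); matched 3.
No augmenting path remains; maximum matching = 3.
König certificate: {P1, P2, Q1} is a vertex cover of size 3 (every listed pair touches it), so no matching can be larger.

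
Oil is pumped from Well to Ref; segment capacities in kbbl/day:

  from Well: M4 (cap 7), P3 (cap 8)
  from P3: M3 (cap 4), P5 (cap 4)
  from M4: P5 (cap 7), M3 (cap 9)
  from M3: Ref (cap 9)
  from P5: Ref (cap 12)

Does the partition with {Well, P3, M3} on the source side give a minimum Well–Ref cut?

No — its capacity is 20, but the minimum cut has capacity 15.

Given cut capacity: 7 + 4 + 9 = 20.
Augment Well→P3→M3→Ref: bottleneck 4, flow now 4.
Augment Well→P3→P5→Ref: bottleneck 4, flow now 8.
Augment Well→M4→M3→Ref: bottleneck 5, flow now 13.
Augment Well→M4→P5→Ref: bottleneck 2, flow now 15.
No augmenting path remains; maximum flow = 15.
In the residual graph, reachable from Well: {Well}.
Min-cut edges: Well→P3 (8), Well→M4 (7); capacity 8 + 7 = 15.
Cut capacity 20 exceeds the max flow 15, so it is not minimum.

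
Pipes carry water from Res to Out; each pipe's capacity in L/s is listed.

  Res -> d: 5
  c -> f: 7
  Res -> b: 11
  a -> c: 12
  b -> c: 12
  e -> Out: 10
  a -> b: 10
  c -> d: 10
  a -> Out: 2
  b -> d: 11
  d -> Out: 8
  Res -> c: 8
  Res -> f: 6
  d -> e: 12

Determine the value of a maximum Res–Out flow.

Augment Res→d→Out: bottleneck 5, flow now 5.
Augment Res→b→d→Out: bottleneck 3, flow now 8.
Augment Res→b→d→e→Out: bottleneck 8, flow now 16.
Augment Res→c→d→e→Out: bottleneck 2, flow now 18.
No augmenting path remains; maximum flow = 18.
In the residual graph, reachable from Res: {Res, b, c, d, e, f}.
Min-cut edges: d→Out (8), e→Out (10); capacity 8 + 10 = 18.
This cut is saturated, so no flow can exceed 18.

18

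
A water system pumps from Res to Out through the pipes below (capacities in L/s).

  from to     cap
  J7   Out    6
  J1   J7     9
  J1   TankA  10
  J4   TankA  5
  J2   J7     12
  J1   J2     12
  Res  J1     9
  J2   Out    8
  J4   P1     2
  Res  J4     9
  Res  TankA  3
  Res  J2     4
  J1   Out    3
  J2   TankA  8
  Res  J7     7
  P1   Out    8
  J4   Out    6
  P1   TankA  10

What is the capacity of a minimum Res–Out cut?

Augment Res→J1→Out: bottleneck 3, flow now 3.
Augment Res→J2→Out: bottleneck 4, flow now 7.
Augment Res→J7→Out: bottleneck 6, flow now 13.
Augment Res→J4→Out: bottleneck 6, flow now 19.
Augment Res→J1→J2→Out: bottleneck 4, flow now 23.
Augment Res→J4→P1→Out: bottleneck 2, flow now 25.
No augmenting path remains; maximum flow = 25.
By max-flow min-cut, the minimum cut capacity equals the max flow.
In the residual graph, reachable from Res: {Res, J1, J2, J7, J4, TankA}.
Min-cut edges: J1→Out (3), J2→Out (8), J7→Out (6), J4→P1 (2), J4→Out (6); capacity 3 + 8 + 6 + 2 + 6 = 25.

25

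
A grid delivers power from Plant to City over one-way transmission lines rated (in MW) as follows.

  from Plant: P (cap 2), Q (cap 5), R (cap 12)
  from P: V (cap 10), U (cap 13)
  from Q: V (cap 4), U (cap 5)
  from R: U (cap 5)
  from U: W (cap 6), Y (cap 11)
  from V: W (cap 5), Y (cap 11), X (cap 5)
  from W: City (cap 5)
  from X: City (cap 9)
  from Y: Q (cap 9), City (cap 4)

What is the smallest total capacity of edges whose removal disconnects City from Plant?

12

Augment Plant→P→U→W→City: bottleneck 2, flow now 2.
Augment Plant→Q→U→W→City: bottleneck 3, flow now 5.
Augment Plant→Q→U→Y→City: bottleneck 2, flow now 7.
Augment Plant→R→U→Y→City: bottleneck 2, flow now 9.
Augment Plant→R→U→P→V→X→City: bottleneck 2, flow now 11. (uses reverse residual edge)
Augment Plant→R→U→Q→V→X→City: bottleneck 1, flow now 12. (uses reverse residual edge)
No augmenting path remains; maximum flow = 12.
By max-flow min-cut, the minimum cut capacity equals the max flow.
In the residual graph, reachable from Plant: {Plant, R}.
Min-cut edges: Plant→P (2), Plant→Q (5), R→U (5); capacity 2 + 5 + 5 = 12.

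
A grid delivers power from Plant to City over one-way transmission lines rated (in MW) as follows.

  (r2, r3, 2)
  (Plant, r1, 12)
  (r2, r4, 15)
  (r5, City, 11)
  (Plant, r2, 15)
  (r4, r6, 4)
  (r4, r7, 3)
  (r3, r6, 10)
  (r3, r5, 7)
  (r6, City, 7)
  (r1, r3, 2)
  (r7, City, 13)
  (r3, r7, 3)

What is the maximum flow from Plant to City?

11

Augment Plant→r1→r3→r5→City: bottleneck 2, flow now 2.
Augment Plant→r2→r3→r5→City: bottleneck 2, flow now 4.
Augment Plant→r2→r4→r6→City: bottleneck 4, flow now 8.
Augment Plant→r2→r4→r7→City: bottleneck 3, flow now 11.
No augmenting path remains; maximum flow = 11.
In the residual graph, reachable from Plant: {Plant, r1, r2, r4}.
Min-cut edges: r1→r3 (2), r2→r3 (2), r4→r6 (4), r4→r7 (3); capacity 2 + 2 + 4 + 3 = 11.
This cut is saturated, so no flow can exceed 11.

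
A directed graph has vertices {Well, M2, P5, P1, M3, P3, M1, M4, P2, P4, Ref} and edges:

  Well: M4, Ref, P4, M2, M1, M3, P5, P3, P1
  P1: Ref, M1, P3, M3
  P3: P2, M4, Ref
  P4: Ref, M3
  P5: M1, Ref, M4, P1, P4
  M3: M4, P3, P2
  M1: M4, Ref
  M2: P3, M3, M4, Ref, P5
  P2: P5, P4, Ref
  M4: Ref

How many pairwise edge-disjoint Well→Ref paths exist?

9

Assign every edge capacity 1; by Menger, the answer equals the max flow.
Path Well→Ref (+1); total 1.
Path Well→M2→Ref (+1); total 2.
Path Well→P5→Ref (+1); total 3.
Path Well→P1→Ref (+1); total 4.
Path Well→P3→Ref (+1); total 5.
Path Well→M1→Ref (+1); total 6.
Path Well→M4→Ref (+1); total 7.
Path Well→P4→Ref (+1); total 8.
Path Well→M3→P2→Ref (+1); total 9.
No residual Well→Ref path; max flow = 9.
Certifying cut of size 9: {Well→M1, Well→M2, Well→M3, Well→M4, Well→P1, Well→P3, Well→P4, Well→P5, Well→Ref}.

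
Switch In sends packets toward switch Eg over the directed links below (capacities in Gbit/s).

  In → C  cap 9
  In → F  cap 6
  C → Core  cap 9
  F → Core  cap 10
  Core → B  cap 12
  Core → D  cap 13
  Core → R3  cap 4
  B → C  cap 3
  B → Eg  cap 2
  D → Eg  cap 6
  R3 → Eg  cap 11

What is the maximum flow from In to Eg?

Augment In→C→Core→B→Eg: bottleneck 2, flow now 2.
Augment In→C→Core→D→Eg: bottleneck 6, flow now 8.
Augment In→C→Core→R3→Eg: bottleneck 1, flow now 9.
Augment In→F→Core→R3→Eg: bottleneck 3, flow now 12.
No augmenting path remains; maximum flow = 12.
In the residual graph, reachable from In: {In, C, F, Core, B, D}.
Min-cut edges: Core→R3 (4), B→Eg (2), D→Eg (6); capacity 4 + 2 + 6 = 12.
This cut is saturated, so no flow can exceed 12.

12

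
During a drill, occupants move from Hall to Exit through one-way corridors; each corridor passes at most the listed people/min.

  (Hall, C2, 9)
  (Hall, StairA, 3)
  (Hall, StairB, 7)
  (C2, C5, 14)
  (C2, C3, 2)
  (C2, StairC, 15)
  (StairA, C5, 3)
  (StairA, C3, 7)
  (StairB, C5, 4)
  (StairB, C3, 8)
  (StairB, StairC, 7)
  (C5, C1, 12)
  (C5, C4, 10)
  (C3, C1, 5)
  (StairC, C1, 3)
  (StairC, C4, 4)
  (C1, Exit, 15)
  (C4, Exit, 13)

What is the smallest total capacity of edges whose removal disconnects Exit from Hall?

Augment Hall→C2→C5→C1→Exit: bottleneck 9, flow now 9.
Augment Hall→StairA→C5→C1→Exit: bottleneck 3, flow now 12.
Augment Hall→StairB→C5→C4→Exit: bottleneck 4, flow now 16.
Augment Hall→StairB→C3→C1→Exit: bottleneck 3, flow now 19.
No augmenting path remains; maximum flow = 19.
By max-flow min-cut, the minimum cut capacity equals the max flow.
In the residual graph, reachable from Hall: {Hall}.
Min-cut edges: Hall→C2 (9), Hall→StairA (3), Hall→StairB (7); capacity 9 + 3 + 7 = 19.

19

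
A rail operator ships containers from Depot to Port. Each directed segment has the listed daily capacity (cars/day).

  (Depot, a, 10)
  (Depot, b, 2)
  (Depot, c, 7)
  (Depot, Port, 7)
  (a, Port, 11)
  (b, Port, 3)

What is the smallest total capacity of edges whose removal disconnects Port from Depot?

Augment Depot→Port: bottleneck 7, flow now 7.
Augment Depot→a→Port: bottleneck 10, flow now 17.
Augment Depot→b→Port: bottleneck 2, flow now 19.
No augmenting path remains; maximum flow = 19.
By max-flow min-cut, the minimum cut capacity equals the max flow.
In the residual graph, reachable from Depot: {Depot, c}.
Min-cut edges: Depot→a (10), Depot→b (2), Depot→Port (7); capacity 10 + 2 + 7 = 19.

19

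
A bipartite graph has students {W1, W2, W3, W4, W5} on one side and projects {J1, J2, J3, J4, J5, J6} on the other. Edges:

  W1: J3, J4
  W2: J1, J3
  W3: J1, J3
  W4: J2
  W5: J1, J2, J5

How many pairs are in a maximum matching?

5

Unit-capacity flow: source→left, listed edges, right→sink; max matching = max flow.
Augmenting path W1→J3 (+1); matched 1.
Augmenting path W2→J1 (+1); matched 2.
Augmenting path W4→J2 (+1); matched 3.
Augmenting path W5→J5 (+1); matched 4.
Augmenting path W3→J3→W1→J4 (+1); matched 5.
No augmenting path remains; maximum matching = 5.
König certificate: {W1, W2, W3, W4, W5} is a vertex cover of size 5 (every listed pair touches it), so no matching can be larger.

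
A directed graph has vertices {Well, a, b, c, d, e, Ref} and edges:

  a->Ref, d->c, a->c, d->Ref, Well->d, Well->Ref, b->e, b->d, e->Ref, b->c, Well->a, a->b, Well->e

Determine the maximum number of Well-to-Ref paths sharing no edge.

4

Assign every edge capacity 1; by Menger, the answer equals the max flow.
Path Well→Ref (+1); total 1.
Path Well→a→Ref (+1); total 2.
Path Well→d→Ref (+1); total 3.
Path Well→e→Ref (+1); total 4.
No residual Well→Ref path; max flow = 4.
Certifying cut of size 4: {Well→Ref, Well→a, Well→d, Well→e}.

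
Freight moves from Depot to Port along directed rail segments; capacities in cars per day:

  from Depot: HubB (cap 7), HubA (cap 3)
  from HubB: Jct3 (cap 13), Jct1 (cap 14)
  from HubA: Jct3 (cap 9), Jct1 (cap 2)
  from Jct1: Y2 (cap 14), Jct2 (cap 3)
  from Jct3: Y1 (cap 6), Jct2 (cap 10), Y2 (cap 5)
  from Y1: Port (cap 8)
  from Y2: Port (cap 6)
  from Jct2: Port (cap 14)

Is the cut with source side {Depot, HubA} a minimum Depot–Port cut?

Given cut capacity: 7 + 2 + 9 = 18.
Augment Depot→HubB→Jct1→Y2→Port: bottleneck 6, flow now 6.
Augment Depot→HubB→Jct1→Jct2→Port: bottleneck 1, flow now 7.
Augment Depot→HubA→Jct1→Jct2→Port: bottleneck 2, flow now 9.
Augment Depot→HubA→Jct3→Y1→Port: bottleneck 1, flow now 10.
No augmenting path remains; maximum flow = 10.
In the residual graph, reachable from Depot: {Depot}.
Min-cut edges: Depot→HubB (7), Depot→HubA (3); capacity 7 + 3 = 10.
Cut capacity 18 exceeds the max flow 10, so it is not minimum.

No — its capacity is 18, but the minimum cut has capacity 10.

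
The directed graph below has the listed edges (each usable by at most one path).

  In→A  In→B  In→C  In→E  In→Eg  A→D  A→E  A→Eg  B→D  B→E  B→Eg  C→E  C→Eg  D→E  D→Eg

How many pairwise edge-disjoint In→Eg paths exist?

Assign every edge capacity 1; by Menger, the answer equals the max flow.
Path In→Eg (+1); total 1.
Path In→A→Eg (+1); total 2.
Path In→B→Eg (+1); total 3.
Path In→C→Eg (+1); total 4.
No residual In→Eg path; max flow = 4.
Certifying cut of size 4: {In→A, In→B, In→C, In→Eg}.

4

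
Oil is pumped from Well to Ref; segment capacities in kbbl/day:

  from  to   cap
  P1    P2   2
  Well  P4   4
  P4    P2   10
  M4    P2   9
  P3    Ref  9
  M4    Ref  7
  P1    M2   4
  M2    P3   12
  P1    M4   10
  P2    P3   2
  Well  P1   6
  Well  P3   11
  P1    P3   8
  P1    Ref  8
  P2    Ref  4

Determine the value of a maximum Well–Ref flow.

Augment Well→P1→Ref: bottleneck 6, flow now 6.
Augment Well→P3→Ref: bottleneck 9, flow now 15.
Augment Well→P4→P2→Ref: bottleneck 4, flow now 19.
No augmenting path remains; maximum flow = 19.
In the residual graph, reachable from Well: {Well, P3}.
Min-cut edges: Well→P1 (6), Well→P4 (4), P3→Ref (9); capacity 6 + 4 + 9 = 19.
This cut is saturated, so no flow can exceed 19.

19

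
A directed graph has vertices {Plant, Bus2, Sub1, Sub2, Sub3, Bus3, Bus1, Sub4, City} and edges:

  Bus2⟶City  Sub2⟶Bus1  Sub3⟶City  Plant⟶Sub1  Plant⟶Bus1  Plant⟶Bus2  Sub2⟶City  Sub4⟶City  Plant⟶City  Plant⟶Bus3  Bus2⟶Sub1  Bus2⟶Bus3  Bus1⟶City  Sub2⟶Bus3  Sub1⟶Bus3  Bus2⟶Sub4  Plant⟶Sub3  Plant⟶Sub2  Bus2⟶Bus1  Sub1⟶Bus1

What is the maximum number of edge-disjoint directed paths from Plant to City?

Assign every edge capacity 1; by Menger, the answer equals the max flow.
Path Plant→City (+1); total 1.
Path Plant→Bus2→City (+1); total 2.
Path Plant→Sub2→City (+1); total 3.
Path Plant→Sub3→City (+1); total 4.
Path Plant→Bus1→City (+1); total 5.
No residual Plant→City path; max flow = 5.
Certifying cut of size 5: {Bus1→City, Plant→Bus2, Plant→City, Plant→Sub2, Plant→Sub3}.

5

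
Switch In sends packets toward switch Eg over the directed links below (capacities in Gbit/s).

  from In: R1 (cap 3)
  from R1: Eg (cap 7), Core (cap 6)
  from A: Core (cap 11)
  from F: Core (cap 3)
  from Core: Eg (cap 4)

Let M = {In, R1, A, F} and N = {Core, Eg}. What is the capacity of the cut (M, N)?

27

Edges leaving {In, R1, A, F}: R1→Core (6), R1→Eg (7), A→Core (11), F→Core (3).
Cut capacity = 6 + 7 + 11 + 3 = 27.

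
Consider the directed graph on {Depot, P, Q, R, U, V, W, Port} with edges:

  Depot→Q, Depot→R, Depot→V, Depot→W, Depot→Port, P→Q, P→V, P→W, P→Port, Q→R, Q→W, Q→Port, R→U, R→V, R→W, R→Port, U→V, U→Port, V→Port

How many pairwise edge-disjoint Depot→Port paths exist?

Assign every edge capacity 1; by Menger, the answer equals the max flow.
Path Depot→Port (+1); total 1.
Path Depot→Q→Port (+1); total 2.
Path Depot→R→Port (+1); total 3.
Path Depot→V→Port (+1); total 4.
No residual Depot→Port path; max flow = 4.
Certifying cut of size 4: {Depot→Port, Depot→Q, Depot→R, Depot→V}.

4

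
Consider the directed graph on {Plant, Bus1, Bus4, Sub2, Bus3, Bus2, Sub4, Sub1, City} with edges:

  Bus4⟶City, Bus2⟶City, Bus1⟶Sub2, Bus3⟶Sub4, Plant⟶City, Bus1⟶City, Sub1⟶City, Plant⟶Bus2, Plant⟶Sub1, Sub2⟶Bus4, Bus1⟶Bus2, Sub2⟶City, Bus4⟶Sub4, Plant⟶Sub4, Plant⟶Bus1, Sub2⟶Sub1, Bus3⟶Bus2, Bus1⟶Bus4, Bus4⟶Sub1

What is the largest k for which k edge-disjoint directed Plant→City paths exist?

Assign every edge capacity 1; by Menger, the answer equals the max flow.
Path Plant→City (+1); total 1.
Path Plant→Bus1→City (+1); total 2.
Path Plant→Bus2→City (+1); total 3.
Path Plant→Sub1→City (+1); total 4.
No residual Plant→City path; max flow = 4.
Certifying cut of size 4: {Plant→Bus1, Plant→Bus2, Plant→City, Plant→Sub1}.

4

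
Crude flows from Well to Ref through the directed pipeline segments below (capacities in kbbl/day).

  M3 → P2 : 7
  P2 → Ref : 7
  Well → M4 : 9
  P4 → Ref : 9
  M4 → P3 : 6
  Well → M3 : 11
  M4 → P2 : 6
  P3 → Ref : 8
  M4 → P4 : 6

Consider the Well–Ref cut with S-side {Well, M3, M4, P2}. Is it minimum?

No — its capacity is 19, but the minimum cut has capacity 16.

Given cut capacity: 6 + 6 + 7 = 19.
Augment Well→M3→P2→Ref: bottleneck 7, flow now 7.
Augment Well→M4→P3→Ref: bottleneck 6, flow now 13.
Augment Well→M4→P4→Ref: bottleneck 3, flow now 16.
No augmenting path remains; maximum flow = 16.
In the residual graph, reachable from Well: {Well, M3}.
Min-cut edges: Well→M4 (9), M3→P2 (7); capacity 9 + 7 = 16.
Cut capacity 19 exceeds the max flow 16, so it is not minimum.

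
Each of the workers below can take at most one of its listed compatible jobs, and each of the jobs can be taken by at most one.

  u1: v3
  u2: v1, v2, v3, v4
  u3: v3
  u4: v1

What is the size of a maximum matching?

Unit-capacity flow: source→left, listed edges, right→sink; max matching = max flow.
Augmenting path u1→v3 (+1); matched 1.
Augmenting path u2→v1 (+1); matched 2.
Augmenting path u4→v1→u2→v2 (+1); matched 3.
No augmenting path remains; maximum matching = 3.
König certificate: {u2, u4, v3} is a vertex cover of size 3 (every listed pair touches it), so no matching can be larger.

3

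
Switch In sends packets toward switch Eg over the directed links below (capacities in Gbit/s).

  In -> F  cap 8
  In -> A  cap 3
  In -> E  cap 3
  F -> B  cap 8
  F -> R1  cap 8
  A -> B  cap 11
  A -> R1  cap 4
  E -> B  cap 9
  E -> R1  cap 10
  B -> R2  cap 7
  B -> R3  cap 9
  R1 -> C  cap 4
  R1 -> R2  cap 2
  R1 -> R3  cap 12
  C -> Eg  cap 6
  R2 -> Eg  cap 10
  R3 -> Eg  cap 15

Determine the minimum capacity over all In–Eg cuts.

14

Augment In→F→B→R2→Eg: bottleneck 7, flow now 7.
Augment In→F→B→R3→Eg: bottleneck 1, flow now 8.
Augment In→A→B→R3→Eg: bottleneck 3, flow now 11.
Augment In→E→B→R3→Eg: bottleneck 3, flow now 14.
No augmenting path remains; maximum flow = 14.
By max-flow min-cut, the minimum cut capacity equals the max flow.
In the residual graph, reachable from In: {In}.
Min-cut edges: In→F (8), In→A (3), In→E (3); capacity 8 + 3 + 3 = 14.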